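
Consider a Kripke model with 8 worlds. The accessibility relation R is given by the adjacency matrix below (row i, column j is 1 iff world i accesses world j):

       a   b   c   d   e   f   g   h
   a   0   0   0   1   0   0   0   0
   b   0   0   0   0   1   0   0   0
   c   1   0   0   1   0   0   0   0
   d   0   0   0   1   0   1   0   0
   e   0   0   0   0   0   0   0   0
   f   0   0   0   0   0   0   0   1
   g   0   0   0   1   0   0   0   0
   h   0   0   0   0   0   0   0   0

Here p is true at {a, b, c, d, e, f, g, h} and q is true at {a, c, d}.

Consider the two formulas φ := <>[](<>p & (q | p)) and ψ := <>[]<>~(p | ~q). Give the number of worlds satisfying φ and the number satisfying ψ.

6 and 2

For <>[](<>p & (q | p)):
a: successors {d}; [](<>p & (q | p)) there: d:T. ✓
b: successors {e}; [](<>p & (q | p)) there: e:T. ✓
c: successors {a, d}; [](<>p & (q | p)) there: a:T, d:T. ✓
d: successors {d, f}; [](<>p & (q | p)) there: d:T, f:F. ✓
e: no successors, so <>[](<>p & (q | p)) fails. ✗
f: successors {h}; [](<>p & (q | p)) there: h:T. ✓
g: successors {d}; [](<>p & (q | p)) there: d:T. ✓
h: no successors, so <>[](<>p & (q | p)) fails. ✗
— 6 worlds.
For <>[]<>~(p | ~q):
a: successors {d}; []<>~(p | ~q) there: d:F. ✗
b: successors {e}; []<>~(p | ~q) there: e:T. ✓
c: successors {a, d}; []<>~(p | ~q) there: a:F, d:F. ✗
d: successors {d, f}; []<>~(p | ~q) there: d:F, f:F. ✗
e: no successors, so <>[]<>~(p | ~q) fails. ✗
f: successors {h}; []<>~(p | ~q) there: h:T. ✓
g: successors {d}; []<>~(p | ~q) there: d:F. ✗
h: no successors, so <>[]<>~(p | ~q) fails. ✗
— 2 worlds.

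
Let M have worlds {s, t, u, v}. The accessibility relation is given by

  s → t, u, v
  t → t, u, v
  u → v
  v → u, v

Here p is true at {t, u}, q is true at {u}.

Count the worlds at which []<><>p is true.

4

s: successors {t, u, v}; <><>p there: t:T, u:T, v:T. ✓
t: successors {t, u, v}; <><>p there: t:T, u:T, v:T. ✓
u: successors {v}; <><>p there: v:T. ✓
v: successors {u, v}; <><>p there: u:T, v:T. ✓
Satisfying worlds: {s, t, u, v}.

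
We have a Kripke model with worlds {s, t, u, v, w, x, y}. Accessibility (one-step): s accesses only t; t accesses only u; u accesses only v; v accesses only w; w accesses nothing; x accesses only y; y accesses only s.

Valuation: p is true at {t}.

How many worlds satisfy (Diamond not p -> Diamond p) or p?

s: Diamond not p -> Diamond p is T, p is F. ✓
t: Diamond not p -> Diamond p is F, p is T. ✓
u: Diamond not p -> Diamond p is F, p is F. ✗
v: Diamond not p -> Diamond p is F, p is F. ✗
w: Diamond not p -> Diamond p is T, p is F. ✓
x: Diamond not p -> Diamond p is F, p is F. ✗
y: Diamond not p -> Diamond p is F, p is F. ✗
Satisfying worlds: {s, t, w}.

3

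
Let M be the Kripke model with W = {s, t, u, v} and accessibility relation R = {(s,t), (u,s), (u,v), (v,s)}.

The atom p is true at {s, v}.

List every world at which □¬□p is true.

s: successors {t}; ¬□p there: t:F. ✗
t: no successors, so □¬□p holds vacuously. ✓
u: successors {s, v}; ¬□p there: s:T, v:F. ✗
v: successors {s}; ¬□p there: s:T. ✓

{t, v}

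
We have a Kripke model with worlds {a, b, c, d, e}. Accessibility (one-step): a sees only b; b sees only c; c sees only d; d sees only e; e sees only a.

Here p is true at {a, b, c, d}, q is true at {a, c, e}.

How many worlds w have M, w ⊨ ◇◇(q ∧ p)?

2

a: successors {b}; ◇(q ∧ p) there: b:T. ✓
b: successors {c}; ◇(q ∧ p) there: c:F. ✗
c: successors {d}; ◇(q ∧ p) there: d:F. ✗
d: successors {e}; ◇(q ∧ p) there: e:T. ✓
e: successors {a}; ◇(q ∧ p) there: a:F. ✗
Satisfying worlds: {a, d}.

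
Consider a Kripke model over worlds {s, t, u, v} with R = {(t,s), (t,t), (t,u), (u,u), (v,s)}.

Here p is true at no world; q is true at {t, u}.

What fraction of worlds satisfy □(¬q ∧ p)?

1/4

s: no successors, so □(¬q ∧ p) holds vacuously. ✓
t: successors {s, t, u}; ¬q ∧ p there: s:F, t:F, u:F. ✗
u: successors {u}; ¬q ∧ p there: u:F. ✗
v: successors {s}; ¬q ∧ p there: s:F. ✗
That's 1 of 4 worlds, so 1/4.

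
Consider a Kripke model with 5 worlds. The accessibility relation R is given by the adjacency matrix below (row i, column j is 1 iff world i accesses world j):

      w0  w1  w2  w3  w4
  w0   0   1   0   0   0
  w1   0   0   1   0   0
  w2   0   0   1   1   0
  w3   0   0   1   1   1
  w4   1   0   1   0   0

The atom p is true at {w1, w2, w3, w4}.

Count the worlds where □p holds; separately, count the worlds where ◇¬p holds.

4 and 1

For □p:
w0: successors {w1}; p there: w1:T. ✓
w1: successors {w2}; p there: w2:T. ✓
w2: successors {w2, w3}; p there: w2:T, w3:T. ✓
w3: successors {w2, w3, w4}; p there: w2:T, w3:T, w4:T. ✓
w4: successors {w0, w2}; p there: w0:F, w2:T. ✗
— 4 worlds.
For ◇¬p:
w0: successors {w1}; ¬p there: w1:F. ✗
w1: successors {w2}; ¬p there: w2:F. ✗
w2: successors {w2, w3}; ¬p there: w2:F, w3:F. ✗
w3: successors {w2, w3, w4}; ¬p there: w2:F, w3:F, w4:F. ✗
w4: successors {w0, w2}; ¬p there: w0:T, w2:F. ✓
— 1 world.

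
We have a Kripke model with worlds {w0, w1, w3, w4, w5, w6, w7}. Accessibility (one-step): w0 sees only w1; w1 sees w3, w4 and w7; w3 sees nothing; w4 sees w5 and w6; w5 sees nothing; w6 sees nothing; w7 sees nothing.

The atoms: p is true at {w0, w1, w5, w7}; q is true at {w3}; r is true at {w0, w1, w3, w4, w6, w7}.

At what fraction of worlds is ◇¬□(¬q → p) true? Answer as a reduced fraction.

2/7

w0: successors {w1}; ¬□(¬q → p) there: w1:T. ✓
w1: successors {w3, w4, w7}; ¬□(¬q → p) there: w3:F, w4:T, w7:F. ✓
w3: no successors, so ◇¬□(¬q → p) fails. ✗
w4: successors {w5, w6}; ¬□(¬q → p) there: w5:F, w6:F. ✗
w5: no successors, so ◇¬□(¬q → p) fails. ✗
w6: no successors, so ◇¬□(¬q → p) fails. ✗
w7: no successors, so ◇¬□(¬q → p) fails. ✗
That's 2 of 7 worlds, so 2/7.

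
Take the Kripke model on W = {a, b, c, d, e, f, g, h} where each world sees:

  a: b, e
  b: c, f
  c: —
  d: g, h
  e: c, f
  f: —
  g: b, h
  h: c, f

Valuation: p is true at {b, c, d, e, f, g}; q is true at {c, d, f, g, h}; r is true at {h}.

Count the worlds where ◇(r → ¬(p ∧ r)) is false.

a: successors {b, e}; r → ¬(p ∧ r) there: b:T, e:T. ✓
b: successors {c, f}; r → ¬(p ∧ r) there: c:T, f:T. ✓
c: no successors, so ◇(r → ¬(p ∧ r)) fails. ✗
d: successors {g, h}; r → ¬(p ∧ r) there: g:T, h:T. ✓
e: successors {c, f}; r → ¬(p ∧ r) there: c:T, f:T. ✓
f: no successors, so ◇(r → ¬(p ∧ r)) fails. ✗
g: successors {b, h}; r → ¬(p ∧ r) there: b:T, h:T. ✓
h: successors {c, f}; r → ¬(p ∧ r) there: c:T, f:T. ✓
Satisfying worlds: {a, b, d, e, g, h}.
So ◇(r → ¬(p ∧ r)) fails at the other 2 worlds.

2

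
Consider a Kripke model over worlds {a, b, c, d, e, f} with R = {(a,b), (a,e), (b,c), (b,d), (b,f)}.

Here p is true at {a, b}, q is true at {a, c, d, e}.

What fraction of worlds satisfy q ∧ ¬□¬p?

a: q is T, ¬□¬p is T. ✓
b: q is F, ¬□¬p is F. ✗
c: q is T, ¬□¬p is F. ✗
d: q is T, ¬□¬p is F. ✗
e: q is T, ¬□¬p is F. ✗
f: q is F, ¬□¬p is F. ✗
That's 1 of 6 worlds, so 1/6.

1/6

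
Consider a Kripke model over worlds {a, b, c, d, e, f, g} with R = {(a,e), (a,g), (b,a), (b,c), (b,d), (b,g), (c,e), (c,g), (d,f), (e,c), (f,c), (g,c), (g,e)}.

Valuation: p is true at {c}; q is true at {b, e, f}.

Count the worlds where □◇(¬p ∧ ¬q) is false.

5

a: successors {e, g}; ◇(¬p ∧ ¬q) there: e:F, g:F. ✗
b: successors {a, c, d, g}; ◇(¬p ∧ ¬q) there: a:T, c:T, d:F, g:F. ✗
c: successors {e, g}; ◇(¬p ∧ ¬q) there: e:F, g:F. ✗
d: successors {f}; ◇(¬p ∧ ¬q) there: f:F. ✗
e: successors {c}; ◇(¬p ∧ ¬q) there: c:T. ✓
f: successors {c}; ◇(¬p ∧ ¬q) there: c:T. ✓
g: successors {c, e}; ◇(¬p ∧ ¬q) there: c:T, e:F. ✗
Satisfying worlds: {e, f}.
So □◇(¬p ∧ ¬q) fails at the other 5 worlds.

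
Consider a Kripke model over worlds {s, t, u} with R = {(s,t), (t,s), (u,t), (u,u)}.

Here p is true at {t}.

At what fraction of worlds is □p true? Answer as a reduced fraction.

s: successors {t}; p there: t:T. ✓
t: successors {s}; p there: s:F. ✗
u: successors {t, u}; p there: t:T, u:F. ✗
That's 1 of 3 worlds, so 1/3.

1/3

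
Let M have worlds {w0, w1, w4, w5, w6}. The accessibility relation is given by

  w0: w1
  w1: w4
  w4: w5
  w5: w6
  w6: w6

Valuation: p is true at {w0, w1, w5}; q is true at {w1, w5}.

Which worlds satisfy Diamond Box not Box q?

w0: successors {w1}; Box not Box q there: w1:F. ✗
w1: successors {w4}; Box not Box q there: w4:T. ✓
w4: successors {w5}; Box not Box q there: w5:T. ✓
w5: successors {w6}; Box not Box q there: w6:T. ✓
w6: successors {w6}; Box not Box q there: w6:T. ✓

{w1, w4, w5, w6}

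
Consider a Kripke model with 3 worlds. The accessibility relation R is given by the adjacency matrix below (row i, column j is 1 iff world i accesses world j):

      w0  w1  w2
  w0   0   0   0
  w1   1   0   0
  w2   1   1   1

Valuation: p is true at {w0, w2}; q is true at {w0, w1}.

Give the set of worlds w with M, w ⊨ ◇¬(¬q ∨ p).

w0: no successors, so ◇¬(¬q ∨ p) fails. ✗
w1: successors {w0}; ¬(¬q ∨ p) there: w0:F. ✗
w2: successors {w0, w1, w2}; ¬(¬q ∨ p) there: w0:F, w1:T, w2:F. ✓

{w2}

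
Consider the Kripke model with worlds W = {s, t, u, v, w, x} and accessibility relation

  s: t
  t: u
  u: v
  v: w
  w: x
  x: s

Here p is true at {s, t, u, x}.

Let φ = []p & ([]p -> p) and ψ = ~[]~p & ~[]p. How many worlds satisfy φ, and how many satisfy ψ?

For []p & ([]p -> p):
s: []p is T, []p -> p is T. ✓
t: []p is T, []p -> p is T. ✓
u: []p is F, []p -> p is T. ✗
v: []p is F, []p -> p is T. ✗
w: []p is T, []p -> p is F. ✗
x: []p is T, []p -> p is T. ✓
— 3 worlds.
For ~[]~p & ~[]p:
s: ~[]~p is T, ~[]p is F. ✗
t: ~[]~p is T, ~[]p is F. ✗
u: ~[]~p is F, ~[]p is T. ✗
v: ~[]~p is F, ~[]p is T. ✗
w: ~[]~p is T, ~[]p is F. ✗
x: ~[]~p is T, ~[]p is F. ✗
— 0 worlds.

3 and 0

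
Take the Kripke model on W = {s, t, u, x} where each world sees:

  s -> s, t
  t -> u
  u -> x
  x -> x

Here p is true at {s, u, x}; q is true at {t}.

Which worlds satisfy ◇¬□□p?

{s}

s: successors {s, t}; ¬□□p there: s:T, t:F. ✓
t: successors {u}; ¬□□p there: u:F. ✗
u: successors {x}; ¬□□p there: x:F. ✗
x: successors {x}; ¬□□p there: x:F. ✗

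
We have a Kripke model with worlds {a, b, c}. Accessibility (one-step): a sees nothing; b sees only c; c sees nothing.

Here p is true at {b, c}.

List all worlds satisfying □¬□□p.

a: no successors, so □¬□□p holds vacuously. ✓
b: successors {c}; ¬□□p there: c:F. ✗
c: no successors, so □¬□□p holds vacuously. ✓

{a, c}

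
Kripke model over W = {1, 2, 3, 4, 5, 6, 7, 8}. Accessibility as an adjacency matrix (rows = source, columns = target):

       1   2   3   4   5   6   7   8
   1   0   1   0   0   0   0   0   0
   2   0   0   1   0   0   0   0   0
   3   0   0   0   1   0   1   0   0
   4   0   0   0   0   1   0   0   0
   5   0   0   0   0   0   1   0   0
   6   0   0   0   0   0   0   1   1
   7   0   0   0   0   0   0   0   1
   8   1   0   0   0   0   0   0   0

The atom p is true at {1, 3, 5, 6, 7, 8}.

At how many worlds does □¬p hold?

1: successors {2}; ¬p there: 2:T. ✓
2: successors {3}; ¬p there: 3:F. ✗
3: successors {4, 6}; ¬p there: 4:T, 6:F. ✗
4: successors {5}; ¬p there: 5:F. ✗
5: successors {6}; ¬p there: 6:F. ✗
6: successors {7, 8}; ¬p there: 7:F, 8:F. ✗
7: successors {8}; ¬p there: 8:F. ✗
8: successors {1}; ¬p there: 1:F. ✗
Satisfying worlds: {1}.

1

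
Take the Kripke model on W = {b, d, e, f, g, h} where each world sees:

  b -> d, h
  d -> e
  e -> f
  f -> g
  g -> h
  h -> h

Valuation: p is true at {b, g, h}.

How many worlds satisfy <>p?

b: successors {d, h}; p there: d:F, h:T. ✓
d: successors {e}; p there: e:F. ✗
e: successors {f}; p there: f:F. ✗
f: successors {g}; p there: g:T. ✓
g: successors {h}; p there: h:T. ✓
h: successors {h}; p there: h:T. ✓
Satisfying worlds: {b, f, g, h}.

4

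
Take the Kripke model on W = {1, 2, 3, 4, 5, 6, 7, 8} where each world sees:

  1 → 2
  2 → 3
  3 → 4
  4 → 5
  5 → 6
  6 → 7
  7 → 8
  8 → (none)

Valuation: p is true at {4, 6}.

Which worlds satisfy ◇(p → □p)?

{1, 2, 4, 6, 7}

1: successors {2}; p → □p there: 2:T. ✓
2: successors {3}; p → □p there: 3:T. ✓
3: successors {4}; p → □p there: 4:F. ✗
4: successors {5}; p → □p there: 5:T. ✓
5: successors {6}; p → □p there: 6:F. ✗
6: successors {7}; p → □p there: 7:T. ✓
7: successors {8}; p → □p there: 8:T. ✓
8: no successors, so ◇(p → □p) fails. ✗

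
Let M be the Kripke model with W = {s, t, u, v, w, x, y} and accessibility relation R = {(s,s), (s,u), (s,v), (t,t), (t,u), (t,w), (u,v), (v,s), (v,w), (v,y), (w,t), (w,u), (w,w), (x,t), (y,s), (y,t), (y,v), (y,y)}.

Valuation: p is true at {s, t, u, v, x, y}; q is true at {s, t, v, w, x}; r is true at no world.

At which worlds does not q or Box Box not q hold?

s: not q is F, Box Box not q is F. ✗
t: not q is F, Box Box not q is F. ✗
u: not q is T, Box Box not q is F. ✓
v: not q is F, Box Box not q is F. ✗
w: not q is F, Box Box not q is F. ✗
x: not q is F, Box Box not q is F. ✗
y: not q is T, Box Box not q is F. ✓

{u, y}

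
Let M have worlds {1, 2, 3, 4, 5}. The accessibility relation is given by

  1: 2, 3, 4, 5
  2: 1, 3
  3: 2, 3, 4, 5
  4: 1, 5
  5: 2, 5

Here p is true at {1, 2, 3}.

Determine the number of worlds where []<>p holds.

5

1: successors {2, 3, 4, 5}; <>p there: 2:T, 3:T, 4:T, 5:T. ✓
2: successors {1, 3}; <>p there: 1:T, 3:T. ✓
3: successors {2, 3, 4, 5}; <>p there: 2:T, 3:T, 4:T, 5:T. ✓
4: successors {1, 5}; <>p there: 1:T, 5:T. ✓
5: successors {2, 5}; <>p there: 2:T, 5:T. ✓
Satisfying worlds: {1, 2, 3, 4, 5}.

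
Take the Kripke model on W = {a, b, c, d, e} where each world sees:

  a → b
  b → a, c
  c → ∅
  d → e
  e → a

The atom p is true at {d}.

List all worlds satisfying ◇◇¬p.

a: successors {b}; ◇¬p there: b:T. ✓
b: successors {a, c}; ◇¬p there: a:T, c:F. ✓
c: no successors, so ◇◇¬p fails. ✗
d: successors {e}; ◇¬p there: e:T. ✓
e: successors {a}; ◇¬p there: a:T. ✓

{a, b, d, e}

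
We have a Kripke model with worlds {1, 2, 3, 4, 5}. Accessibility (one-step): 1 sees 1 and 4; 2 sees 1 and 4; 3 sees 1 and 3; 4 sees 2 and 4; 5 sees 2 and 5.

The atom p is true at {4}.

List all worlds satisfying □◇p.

{1, 2, 4}

1: successors {1, 4}; ◇p there: 1:T, 4:T. ✓
2: successors {1, 4}; ◇p there: 1:T, 4:T. ✓
3: successors {1, 3}; ◇p there: 1:T, 3:F. ✗
4: successors {2, 4}; ◇p there: 2:T, 4:T. ✓
5: successors {2, 5}; ◇p there: 2:T, 5:F. ✗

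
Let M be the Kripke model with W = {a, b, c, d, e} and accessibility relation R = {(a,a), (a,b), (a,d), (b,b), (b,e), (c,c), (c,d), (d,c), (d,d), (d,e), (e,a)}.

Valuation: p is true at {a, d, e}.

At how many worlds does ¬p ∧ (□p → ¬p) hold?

a: ¬p is F, □p → ¬p is T. ✗
b: ¬p is T, □p → ¬p is T. ✓
c: ¬p is T, □p → ¬p is T. ✓
d: ¬p is F, □p → ¬p is T. ✗
e: ¬p is F, □p → ¬p is F. ✗
Satisfying worlds: {b, c}.

2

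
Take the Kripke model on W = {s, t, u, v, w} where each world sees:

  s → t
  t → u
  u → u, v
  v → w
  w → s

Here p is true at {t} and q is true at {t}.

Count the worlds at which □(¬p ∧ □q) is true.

1

s: successors {t}; ¬p ∧ □q there: t:F. ✗
t: successors {u}; ¬p ∧ □q there: u:F. ✗
u: successors {u, v}; ¬p ∧ □q there: u:F, v:F. ✗
v: successors {w}; ¬p ∧ □q there: w:F. ✗
w: successors {s}; ¬p ∧ □q there: s:T. ✓
Satisfying worlds: {w}.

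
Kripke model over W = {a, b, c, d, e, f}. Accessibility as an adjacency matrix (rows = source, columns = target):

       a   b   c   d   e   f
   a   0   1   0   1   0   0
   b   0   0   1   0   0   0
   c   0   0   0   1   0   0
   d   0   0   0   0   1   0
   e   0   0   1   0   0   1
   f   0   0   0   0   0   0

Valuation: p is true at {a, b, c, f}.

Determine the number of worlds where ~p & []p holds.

1

a: ~p is F, []p is F. ✗
b: ~p is F, []p is T. ✗
c: ~p is F, []p is F. ✗
d: ~p is T, []p is F. ✗
e: ~p is T, []p is T. ✓
f: ~p is F, []p is T. ✗
Satisfying worlds: {e}.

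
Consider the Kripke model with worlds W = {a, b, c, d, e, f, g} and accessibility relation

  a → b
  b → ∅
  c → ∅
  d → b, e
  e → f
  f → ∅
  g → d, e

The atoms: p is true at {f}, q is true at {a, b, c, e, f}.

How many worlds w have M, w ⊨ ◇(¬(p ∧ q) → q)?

4

a: successors {b}; ¬(p ∧ q) → q there: b:T. ✓
b: no successors, so ◇(¬(p ∧ q) → q) fails. ✗
c: no successors, so ◇(¬(p ∧ q) → q) fails. ✗
d: successors {b, e}; ¬(p ∧ q) → q there: b:T, e:T. ✓
e: successors {f}; ¬(p ∧ q) → q there: f:T. ✓
f: no successors, so ◇(¬(p ∧ q) → q) fails. ✗
g: successors {d, e}; ¬(p ∧ q) → q there: d:F, e:T. ✓
Satisfying worlds: {a, d, e, g}.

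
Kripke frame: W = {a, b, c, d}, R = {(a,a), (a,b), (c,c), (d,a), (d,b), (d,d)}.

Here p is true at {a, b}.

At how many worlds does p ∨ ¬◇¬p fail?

a: p is T, ¬◇¬p is T. ✓
b: p is T, ¬◇¬p is T. ✓
c: p is F, ¬◇¬p is F. ✗
d: p is F, ¬◇¬p is F. ✗
Satisfying worlds: {a, b}.
So p ∨ ¬◇¬p fails at the other 2 worlds.

2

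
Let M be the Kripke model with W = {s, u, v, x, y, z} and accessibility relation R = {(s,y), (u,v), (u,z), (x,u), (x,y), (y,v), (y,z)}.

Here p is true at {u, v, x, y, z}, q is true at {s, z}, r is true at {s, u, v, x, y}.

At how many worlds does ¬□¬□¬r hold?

2

s: □¬□¬r is T. ✗
u: □¬□¬r is F. ✓
v: □¬□¬r is T. ✗
x: □¬□¬r is T. ✗
y: □¬□¬r is F. ✓
z: □¬□¬r is T. ✗
Satisfying worlds: {u, y}.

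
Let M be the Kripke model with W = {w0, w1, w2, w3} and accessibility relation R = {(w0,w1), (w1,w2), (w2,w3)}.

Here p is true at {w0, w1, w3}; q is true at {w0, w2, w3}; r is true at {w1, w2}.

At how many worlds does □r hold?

3

w0: successors {w1}; r there: w1:T. ✓
w1: successors {w2}; r there: w2:T. ✓
w2: successors {w3}; r there: w3:F. ✗
w3: no successors, so □r holds vacuously. ✓
Satisfying worlds: {w0, w1, w3}.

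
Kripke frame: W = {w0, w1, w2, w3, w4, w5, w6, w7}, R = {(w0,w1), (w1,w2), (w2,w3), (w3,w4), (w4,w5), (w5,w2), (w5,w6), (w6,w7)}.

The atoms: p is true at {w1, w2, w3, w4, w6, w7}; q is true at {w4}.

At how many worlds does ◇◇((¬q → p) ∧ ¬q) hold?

4

w0: successors {w1}; ◇((¬q → p) ∧ ¬q) there: w1:T. ✓
w1: successors {w2}; ◇((¬q → p) ∧ ¬q) there: w2:T. ✓
w2: successors {w3}; ◇((¬q → p) ∧ ¬q) there: w3:F. ✗
w3: successors {w4}; ◇((¬q → p) ∧ ¬q) there: w4:F. ✗
w4: successors {w5}; ◇((¬q → p) ∧ ¬q) there: w5:T. ✓
w5: successors {w2, w6}; ◇((¬q → p) ∧ ¬q) there: w2:T, w6:T. ✓
w6: successors {w7}; ◇((¬q → p) ∧ ¬q) there: w7:F. ✗
w7: no successors, so ◇◇((¬q → p) ∧ ¬q) fails. ✗
Satisfying worlds: {w0, w1, w4, w5}.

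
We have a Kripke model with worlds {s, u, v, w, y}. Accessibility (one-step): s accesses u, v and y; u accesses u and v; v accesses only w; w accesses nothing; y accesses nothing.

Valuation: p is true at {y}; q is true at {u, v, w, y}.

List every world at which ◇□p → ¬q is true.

s: ◇□p is T, ¬q is T. ✓
u: ◇□p is F, ¬q is F. ✓
v: ◇□p is T, ¬q is F. ✗
w: ◇□p is F, ¬q is F. ✓
y: ◇□p is F, ¬q is F. ✓

{s, u, w, y}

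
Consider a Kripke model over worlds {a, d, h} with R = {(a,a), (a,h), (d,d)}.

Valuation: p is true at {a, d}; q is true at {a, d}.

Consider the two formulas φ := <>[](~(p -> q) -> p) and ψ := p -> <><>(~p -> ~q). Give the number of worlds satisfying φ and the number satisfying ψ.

2 and 3

For <>[](~(p -> q) -> p):
a: successors {a, h}; [](~(p -> q) -> p) there: a:T, h:T. ✓
d: successors {d}; [](~(p -> q) -> p) there: d:T. ✓
h: no successors, so <>[](~(p -> q) -> p) fails. ✗
— 2 worlds.
For p -> <><>(~p -> ~q):
a: p is T, <><>(~p -> ~q) is T. ✓
d: p is T, <><>(~p -> ~q) is T. ✓
h: p is F, <><>(~p -> ~q) is F. ✓
— 3 worlds.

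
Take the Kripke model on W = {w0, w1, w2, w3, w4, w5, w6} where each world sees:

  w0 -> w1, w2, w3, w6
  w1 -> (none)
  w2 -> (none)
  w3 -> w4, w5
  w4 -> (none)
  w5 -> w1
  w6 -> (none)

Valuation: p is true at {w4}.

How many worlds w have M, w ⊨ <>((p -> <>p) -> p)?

1

w0: successors {w1, w2, w3, w6}; (p -> <>p) -> p there: w1:F, w2:F, w3:F, w6:F. ✗
w1: no successors, so <>((p -> <>p) -> p) fails. ✗
w2: no successors, so <>((p -> <>p) -> p) fails. ✗
w3: successors {w4, w5}; (p -> <>p) -> p there: w4:T, w5:F. ✓
w4: no successors, so <>((p -> <>p) -> p) fails. ✗
w5: successors {w1}; (p -> <>p) -> p there: w1:F. ✗
w6: no successors, so <>((p -> <>p) -> p) fails. ✗
Satisfying worlds: {w3}.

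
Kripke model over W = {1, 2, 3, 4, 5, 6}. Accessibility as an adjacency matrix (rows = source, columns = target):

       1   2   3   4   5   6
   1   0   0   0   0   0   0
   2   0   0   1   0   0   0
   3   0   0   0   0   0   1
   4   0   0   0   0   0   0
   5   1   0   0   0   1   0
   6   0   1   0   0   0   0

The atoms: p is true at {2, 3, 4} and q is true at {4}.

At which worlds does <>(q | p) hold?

1: no successors, so <>(q | p) fails. ✗
2: successors {3}; q | p there: 3:T. ✓
3: successors {6}; q | p there: 6:F. ✗
4: no successors, so <>(q | p) fails. ✗
5: successors {1, 5}; q | p there: 1:F, 5:F. ✗
6: successors {2}; q | p there: 2:T. ✓

{2, 6}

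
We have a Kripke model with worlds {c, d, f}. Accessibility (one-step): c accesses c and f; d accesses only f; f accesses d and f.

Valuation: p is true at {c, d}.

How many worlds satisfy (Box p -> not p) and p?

2

c: Box p -> not p is T, p is T. ✓
d: Box p -> not p is T, p is T. ✓
f: Box p -> not p is T, p is F. ✗
Satisfying worlds: {c, d}.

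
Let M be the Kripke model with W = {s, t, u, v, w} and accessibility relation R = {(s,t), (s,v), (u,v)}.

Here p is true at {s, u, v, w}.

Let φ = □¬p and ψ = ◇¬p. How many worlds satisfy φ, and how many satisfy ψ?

3 and 1

For □¬p:
s: successors {t, v}; ¬p there: t:T, v:F. ✗
t: no successors, so □¬p holds vacuously. ✓
u: successors {v}; ¬p there: v:F. ✗
v: no successors, so □¬p holds vacuously. ✓
w: no successors, so □¬p holds vacuously. ✓
— 3 worlds.
For ◇¬p:
s: successors {t, v}; ¬p there: t:T, v:F. ✓
t: no successors, so ◇¬p fails. ✗
u: successors {v}; ¬p there: v:F. ✗
v: no successors, so ◇¬p fails. ✗
w: no successors, so ◇¬p fails. ✗
— 1 world.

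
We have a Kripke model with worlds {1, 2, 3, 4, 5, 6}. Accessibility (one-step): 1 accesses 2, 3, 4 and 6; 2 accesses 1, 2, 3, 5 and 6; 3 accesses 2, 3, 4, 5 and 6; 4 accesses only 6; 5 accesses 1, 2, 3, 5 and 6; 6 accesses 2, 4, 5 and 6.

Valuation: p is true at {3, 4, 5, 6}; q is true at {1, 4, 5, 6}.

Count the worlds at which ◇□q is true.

1: successors {2, 3, 4, 6}; □q there: 2:F, 3:F, 4:T, 6:F. ✓
2: successors {1, 2, 3, 5, 6}; □q there: 1:F, 2:F, 3:F, 5:F, 6:F. ✗
3: successors {2, 3, 4, 5, 6}; □q there: 2:F, 3:F, 4:T, 5:F, 6:F. ✓
4: successors {6}; □q there: 6:F. ✗
5: successors {1, 2, 3, 5, 6}; □q there: 1:F, 2:F, 3:F, 5:F, 6:F. ✗
6: successors {2, 4, 5, 6}; □q there: 2:F, 4:T, 5:F, 6:F. ✓
Satisfying worlds: {1, 3, 6}.

3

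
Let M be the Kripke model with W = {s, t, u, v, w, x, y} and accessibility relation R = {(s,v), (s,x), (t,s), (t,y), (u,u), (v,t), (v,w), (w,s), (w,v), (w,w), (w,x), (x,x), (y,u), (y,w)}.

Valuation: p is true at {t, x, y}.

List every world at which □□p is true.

s: successors {v, x}; □p there: v:F, x:T. ✗
t: successors {s, y}; □p there: s:F, y:F. ✗
u: successors {u}; □p there: u:F. ✗
v: successors {t, w}; □p there: t:F, w:F. ✗
w: successors {s, v, w, x}; □p there: s:F, v:F, w:F, x:T. ✗
x: successors {x}; □p there: x:T. ✓
y: successors {u, w}; □p there: u:F, w:F. ✗

{x}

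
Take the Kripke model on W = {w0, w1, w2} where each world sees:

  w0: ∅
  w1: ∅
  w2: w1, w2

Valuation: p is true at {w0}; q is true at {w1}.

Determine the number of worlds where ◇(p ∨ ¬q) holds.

w0: no successors, so ◇(p ∨ ¬q) fails. ✗
w1: no successors, so ◇(p ∨ ¬q) fails. ✗
w2: successors {w1, w2}; p ∨ ¬q there: w1:F, w2:T. ✓
Satisfying worlds: {w2}.

1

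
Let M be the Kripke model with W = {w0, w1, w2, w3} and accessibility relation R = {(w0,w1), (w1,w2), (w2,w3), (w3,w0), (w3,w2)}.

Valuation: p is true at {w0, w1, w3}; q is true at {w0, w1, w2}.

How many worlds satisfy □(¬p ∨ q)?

3

w0: successors {w1}; ¬p ∨ q there: w1:T. ✓
w1: successors {w2}; ¬p ∨ q there: w2:T. ✓
w2: successors {w3}; ¬p ∨ q there: w3:F. ✗
w3: successors {w0, w2}; ¬p ∨ q there: w0:T, w2:T. ✓
Satisfying worlds: {w0, w1, w3}.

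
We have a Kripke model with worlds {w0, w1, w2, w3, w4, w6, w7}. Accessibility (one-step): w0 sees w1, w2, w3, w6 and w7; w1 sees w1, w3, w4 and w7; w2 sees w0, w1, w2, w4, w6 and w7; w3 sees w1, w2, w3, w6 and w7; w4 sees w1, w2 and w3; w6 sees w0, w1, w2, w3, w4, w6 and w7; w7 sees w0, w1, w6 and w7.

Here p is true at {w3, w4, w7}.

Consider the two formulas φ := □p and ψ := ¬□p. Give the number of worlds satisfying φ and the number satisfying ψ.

0 and 7

For □p:
w0: successors {w1, w2, w3, w6, w7}; p there: w1:F, w2:F, w3:T, w6:F, w7:T. ✗
w1: successors {w1, w3, w4, w7}; p there: w1:F, w3:T, w4:T, w7:T. ✗
w2: successors {w0, w1, w2, w4, w6, w7}; p there: w0:F, w1:F, w2:F, w4:T, w6:F, w7:T. ✗
w3: successors {w1, w2, w3, w6, w7}; p there: w1:F, w2:F, w3:T, w6:F, w7:T. ✗
w4: successors {w1, w2, w3}; p there: w1:F, w2:F, w3:T. ✗
w6: successors {w0, w1, w2, w3, w4, w6, w7}; p there: w0:F, w1:F, w2:F, w3:T, w4:T, w6:F, w7:T. ✗
w7: successors {w0, w1, w6, w7}; p there: w0:F, w1:F, w6:F, w7:T. ✗
— 0 worlds.
For ¬□p:
w0: □p is F. ✓
w1: □p is F. ✓
w2: □p is F. ✓
w3: □p is F. ✓
w4: □p is F. ✓
w6: □p is F. ✓
w7: □p is F. ✓
— 7 worlds.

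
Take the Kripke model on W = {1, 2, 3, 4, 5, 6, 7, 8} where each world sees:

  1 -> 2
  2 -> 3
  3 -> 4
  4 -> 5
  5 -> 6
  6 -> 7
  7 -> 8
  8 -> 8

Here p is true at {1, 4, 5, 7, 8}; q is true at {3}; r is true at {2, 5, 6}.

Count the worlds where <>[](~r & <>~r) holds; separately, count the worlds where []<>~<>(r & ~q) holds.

For <>[](~r & <>~r):
1: successors {2}; [](~r & <>~r) there: 2:T. ✓
2: successors {3}; [](~r & <>~r) there: 3:F. ✗
3: successors {4}; [](~r & <>~r) there: 4:F. ✗
4: successors {5}; [](~r & <>~r) there: 5:F. ✗
5: successors {6}; [](~r & <>~r) there: 6:T. ✓
6: successors {7}; [](~r & <>~r) there: 7:T. ✓
7: successors {8}; [](~r & <>~r) there: 8:T. ✓
8: successors {8}; [](~r & <>~r) there: 8:T. ✓
— 5 worlds.
For []<>~<>(r & ~q):
1: successors {2}; <>~<>(r & ~q) there: 2:T. ✓
2: successors {3}; <>~<>(r & ~q) there: 3:F. ✗
3: successors {4}; <>~<>(r & ~q) there: 4:F. ✗
4: successors {5}; <>~<>(r & ~q) there: 5:T. ✓
5: successors {6}; <>~<>(r & ~q) there: 6:T. ✓
6: successors {7}; <>~<>(r & ~q) there: 7:T. ✓
7: successors {8}; <>~<>(r & ~q) there: 8:T. ✓
8: successors {8}; <>~<>(r & ~q) there: 8:T. ✓
— 6 worlds.

5 and 6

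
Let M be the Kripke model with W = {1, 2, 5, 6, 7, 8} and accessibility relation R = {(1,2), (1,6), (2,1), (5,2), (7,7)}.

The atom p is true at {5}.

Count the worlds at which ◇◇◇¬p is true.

1: successors {2, 6}; ◇◇¬p there: 2:T, 6:F. ✓
2: successors {1}; ◇◇¬p there: 1:T. ✓
5: successors {2}; ◇◇¬p there: 2:T. ✓
6: no successors, so ◇◇◇¬p fails. ✗
7: successors {7}; ◇◇¬p there: 7:T. ✓
8: no successors, so ◇◇◇¬p fails. ✗
Satisfying worlds: {1, 2, 5, 7}.

4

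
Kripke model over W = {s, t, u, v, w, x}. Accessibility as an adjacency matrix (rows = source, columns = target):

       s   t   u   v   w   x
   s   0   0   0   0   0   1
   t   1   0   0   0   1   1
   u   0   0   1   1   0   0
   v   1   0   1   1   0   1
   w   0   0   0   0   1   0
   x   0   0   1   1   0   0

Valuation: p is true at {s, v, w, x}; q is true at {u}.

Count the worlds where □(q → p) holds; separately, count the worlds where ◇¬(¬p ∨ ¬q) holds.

For □(q → p):
s: successors {x}; q → p there: x:T. ✓
t: successors {s, w, x}; q → p there: s:T, w:T, x:T. ✓
u: successors {u, v}; q → p there: u:F, v:T. ✗
v: successors {s, u, v, x}; q → p there: s:T, u:F, v:T, x:T. ✗
w: successors {w}; q → p there: w:T. ✓
x: successors {u, v}; q → p there: u:F, v:T. ✗
— 3 worlds.
For ◇¬(¬p ∨ ¬q):
s: successors {x}; ¬(¬p ∨ ¬q) there: x:F. ✗
t: successors {s, w, x}; ¬(¬p ∨ ¬q) there: s:F, w:F, x:F. ✗
u: successors {u, v}; ¬(¬p ∨ ¬q) there: u:F, v:F. ✗
v: successors {s, u, v, x}; ¬(¬p ∨ ¬q) there: s:F, u:F, v:F, x:F. ✗
w: successors {w}; ¬(¬p ∨ ¬q) there: w:F. ✗
x: successors {u, v}; ¬(¬p ∨ ¬q) there: u:F, v:F. ✗
— 0 worlds.

3 and 0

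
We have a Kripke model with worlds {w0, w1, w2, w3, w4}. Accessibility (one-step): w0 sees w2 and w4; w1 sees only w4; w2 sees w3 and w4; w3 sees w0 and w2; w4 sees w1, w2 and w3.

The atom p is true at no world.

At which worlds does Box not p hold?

w0: successors {w2, w4}; not p there: w2:T, w4:T. ✓
w1: successors {w4}; not p there: w4:T. ✓
w2: successors {w3, w4}; not p there: w3:T, w4:T. ✓
w3: successors {w0, w2}; not p there: w0:T, w2:T. ✓
w4: successors {w1, w2, w3}; not p there: w1:T, w2:T, w3:T. ✓

{w0, w1, w2, w3, w4}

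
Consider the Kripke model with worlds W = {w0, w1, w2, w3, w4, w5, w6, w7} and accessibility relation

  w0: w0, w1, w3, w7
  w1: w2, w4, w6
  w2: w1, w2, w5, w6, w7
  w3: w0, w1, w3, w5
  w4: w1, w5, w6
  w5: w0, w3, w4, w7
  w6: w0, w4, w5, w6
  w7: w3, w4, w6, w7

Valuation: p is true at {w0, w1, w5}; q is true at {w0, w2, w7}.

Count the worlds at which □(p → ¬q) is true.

4

w0: successors {w0, w1, w3, w7}; p → ¬q there: w0:F, w1:T, w3:T, w7:T. ✗
w1: successors {w2, w4, w6}; p → ¬q there: w2:T, w4:T, w6:T. ✓
w2: successors {w1, w2, w5, w6, w7}; p → ¬q there: w1:T, w2:T, w5:T, w6:T, w7:T. ✓
w3: successors {w0, w1, w3, w5}; p → ¬q there: w0:F, w1:T, w3:T, w5:T. ✗
w4: successors {w1, w5, w6}; p → ¬q there: w1:T, w5:T, w6:T. ✓
w5: successors {w0, w3, w4, w7}; p → ¬q there: w0:F, w3:T, w4:T, w7:T. ✗
w6: successors {w0, w4, w5, w6}; p → ¬q there: w0:F, w4:T, w5:T, w6:T. ✗
w7: successors {w3, w4, w6, w7}; p → ¬q there: w3:T, w4:T, w6:T, w7:T. ✓
Satisfying worlds: {w1, w2, w4, w7}.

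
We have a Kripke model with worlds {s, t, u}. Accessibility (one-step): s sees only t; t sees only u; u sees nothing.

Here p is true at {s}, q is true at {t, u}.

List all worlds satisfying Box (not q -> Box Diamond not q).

{s, t, u}

s: successors {t}; not q -> Box Diamond not q there: t:T. ✓
t: successors {u}; not q -> Box Diamond not q there: u:T. ✓
u: no successors, so Box (not q -> Box Diamond not q) holds vacuously. ✓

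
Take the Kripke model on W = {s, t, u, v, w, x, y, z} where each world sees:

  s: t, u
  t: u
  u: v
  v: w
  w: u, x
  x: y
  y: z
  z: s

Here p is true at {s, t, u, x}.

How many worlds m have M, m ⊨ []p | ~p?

6

s: []p is T, ~p is F. ✓
t: []p is T, ~p is F. ✓
u: []p is F, ~p is F. ✗
v: []p is F, ~p is T. ✓
w: []p is T, ~p is T. ✓
x: []p is F, ~p is F. ✗
y: []p is F, ~p is T. ✓
z: []p is T, ~p is T. ✓
Satisfying worlds: {s, t, v, w, y, z}.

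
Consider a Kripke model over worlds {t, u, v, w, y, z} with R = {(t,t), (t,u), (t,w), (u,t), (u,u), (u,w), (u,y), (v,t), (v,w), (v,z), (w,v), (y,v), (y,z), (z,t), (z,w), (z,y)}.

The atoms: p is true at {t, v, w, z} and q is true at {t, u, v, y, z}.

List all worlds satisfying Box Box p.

{w}

t: successors {t, u, w}; Box p there: t:F, u:F, w:T. ✗
u: successors {t, u, w, y}; Box p there: t:F, u:F, w:T, y:T. ✗
v: successors {t, w, z}; Box p there: t:F, w:T, z:F. ✗
w: successors {v}; Box p there: v:T. ✓
y: successors {v, z}; Box p there: v:T, z:F. ✗
z: successors {t, w, y}; Box p there: t:F, w:T, y:T. ✗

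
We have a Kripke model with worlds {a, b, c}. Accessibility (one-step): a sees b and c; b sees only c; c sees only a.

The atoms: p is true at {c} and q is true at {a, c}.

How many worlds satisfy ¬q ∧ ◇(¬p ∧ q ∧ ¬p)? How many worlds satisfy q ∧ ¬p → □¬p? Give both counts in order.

0 and 2

For ¬q ∧ ◇(¬p ∧ q ∧ ¬p):
a: ¬q is F, ◇(¬p ∧ q ∧ ¬p) is F. ✗
b: ¬q is T, ◇(¬p ∧ q ∧ ¬p) is F. ✗
c: ¬q is F, ◇(¬p ∧ q ∧ ¬p) is T. ✗
— 0 worlds.
For q ∧ ¬p → □¬p:
a: q ∧ ¬p is T, □¬p is F. ✗
b: q ∧ ¬p is F, □¬p is F. ✓
c: q ∧ ¬p is F, □¬p is T. ✓
— 2 worlds.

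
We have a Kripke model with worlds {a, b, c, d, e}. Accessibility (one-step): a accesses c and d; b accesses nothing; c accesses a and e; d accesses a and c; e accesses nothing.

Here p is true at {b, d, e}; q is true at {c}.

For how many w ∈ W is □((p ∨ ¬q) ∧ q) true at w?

2

a: successors {c, d}; (p ∨ ¬q) ∧ q there: c:F, d:F. ✗
b: no successors, so □((p ∨ ¬q) ∧ q) holds vacuously. ✓
c: successors {a, e}; (p ∨ ¬q) ∧ q there: a:F, e:F. ✗
d: successors {a, c}; (p ∨ ¬q) ∧ q there: a:F, c:F. ✗
e: no successors, so □((p ∨ ¬q) ∧ q) holds vacuously. ✓
Satisfying worlds: {b, e}.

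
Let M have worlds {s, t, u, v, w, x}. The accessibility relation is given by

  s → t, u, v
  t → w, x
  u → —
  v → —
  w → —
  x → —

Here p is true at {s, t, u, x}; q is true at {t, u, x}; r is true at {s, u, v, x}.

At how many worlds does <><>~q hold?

s: successors {t, u, v}; <>~q there: t:T, u:F, v:F. ✓
t: successors {w, x}; <>~q there: w:F, x:F. ✗
u: no successors, so <><>~q fails. ✗
v: no successors, so <><>~q fails. ✗
w: no successors, so <><>~q fails. ✗
x: no successors, so <><>~q fails. ✗
Satisfying worlds: {s}.

1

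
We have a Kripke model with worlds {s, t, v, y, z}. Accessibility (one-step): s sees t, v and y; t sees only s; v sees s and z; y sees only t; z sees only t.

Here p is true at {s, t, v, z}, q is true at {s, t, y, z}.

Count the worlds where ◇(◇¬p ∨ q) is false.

s: successors {t, v, y}; ◇¬p ∨ q there: t:T, v:F, y:T. ✓
t: successors {s}; ◇¬p ∨ q there: s:T. ✓
v: successors {s, z}; ◇¬p ∨ q there: s:T, z:T. ✓
y: successors {t}; ◇¬p ∨ q there: t:T. ✓
z: successors {t}; ◇¬p ∨ q there: t:T. ✓
Satisfying worlds: {s, t, v, y, z}.
So ◇(◇¬p ∨ q) fails at the other 0 worlds.

0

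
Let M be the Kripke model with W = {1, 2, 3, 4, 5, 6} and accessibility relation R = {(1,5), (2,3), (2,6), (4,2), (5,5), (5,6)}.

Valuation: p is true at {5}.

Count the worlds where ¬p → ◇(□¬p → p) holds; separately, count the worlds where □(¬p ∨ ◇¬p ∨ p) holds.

For ¬p → ◇(□¬p → p):
1: ¬p is T, ◇(□¬p → p) is T. ✓
2: ¬p is T, ◇(□¬p → p) is F. ✗
3: ¬p is T, ◇(□¬p → p) is F. ✗
4: ¬p is T, ◇(□¬p → p) is F. ✗
5: ¬p is F, ◇(□¬p → p) is T. ✓
6: ¬p is T, ◇(□¬p → p) is F. ✗
— 2 worlds.
For □(¬p ∨ ◇¬p ∨ p):
1: successors {5}; ¬p ∨ ◇¬p ∨ p there: 5:T. ✓
2: successors {3, 6}; ¬p ∨ ◇¬p ∨ p there: 3:T, 6:T. ✓
3: no successors, so □(¬p ∨ ◇¬p ∨ p) holds vacuously. ✓
4: successors {2}; ¬p ∨ ◇¬p ∨ p there: 2:T. ✓
5: successors {5, 6}; ¬p ∨ ◇¬p ∨ p there: 5:T, 6:T. ✓
6: no successors, so □(¬p ∨ ◇¬p ∨ p) holds vacuously. ✓
— 6 worlds.

2 and 6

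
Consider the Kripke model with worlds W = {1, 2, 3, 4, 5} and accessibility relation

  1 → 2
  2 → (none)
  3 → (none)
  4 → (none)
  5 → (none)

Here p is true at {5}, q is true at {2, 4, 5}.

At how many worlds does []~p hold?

1: successors {2}; ~p there: 2:T. ✓
2: no successors, so []~p holds vacuously. ✓
3: no successors, so []~p holds vacuously. ✓
4: no successors, so []~p holds vacuously. ✓
5: no successors, so []~p holds vacuously. ✓
Satisfying worlds: {1, 2, 3, 4, 5}.

5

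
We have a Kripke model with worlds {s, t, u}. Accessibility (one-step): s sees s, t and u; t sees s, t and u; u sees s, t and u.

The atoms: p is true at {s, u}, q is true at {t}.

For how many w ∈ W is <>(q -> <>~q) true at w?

s: successors {s, t, u}; q -> <>~q there: s:T, t:T, u:T. ✓
t: successors {s, t, u}; q -> <>~q there: s:T, t:T, u:T. ✓
u: successors {s, t, u}; q -> <>~q there: s:T, t:T, u:T. ✓
Satisfying worlds: {s, t, u}.

3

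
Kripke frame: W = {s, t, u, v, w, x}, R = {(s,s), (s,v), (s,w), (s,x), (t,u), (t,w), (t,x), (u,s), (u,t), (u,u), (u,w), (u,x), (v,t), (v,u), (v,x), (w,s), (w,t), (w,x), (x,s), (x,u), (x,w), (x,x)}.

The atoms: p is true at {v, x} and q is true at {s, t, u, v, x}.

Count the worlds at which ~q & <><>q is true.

s: ~q is F, <><>q is T. ✗
t: ~q is F, <><>q is T. ✗
u: ~q is F, <><>q is T. ✗
v: ~q is F, <><>q is T. ✗
w: ~q is T, <><>q is T. ✓
x: ~q is F, <><>q is T. ✗
Satisfying worlds: {w}.

1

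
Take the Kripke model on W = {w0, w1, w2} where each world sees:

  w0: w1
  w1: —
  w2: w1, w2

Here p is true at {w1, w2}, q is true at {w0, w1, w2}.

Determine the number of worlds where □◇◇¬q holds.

w0: successors {w1}; ◇◇¬q there: w1:F. ✗
w1: no successors, so □◇◇¬q holds vacuously. ✓
w2: successors {w1, w2}; ◇◇¬q there: w1:F, w2:F. ✗
Satisfying worlds: {w1}.

1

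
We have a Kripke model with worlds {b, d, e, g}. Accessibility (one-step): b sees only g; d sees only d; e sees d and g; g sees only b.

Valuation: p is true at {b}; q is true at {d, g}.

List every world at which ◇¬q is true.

{g}

b: successors {g}; ¬q there: g:F. ✗
d: successors {d}; ¬q there: d:F. ✗
e: successors {d, g}; ¬q there: d:F, g:F. ✗
g: successors {b}; ¬q there: b:T. ✓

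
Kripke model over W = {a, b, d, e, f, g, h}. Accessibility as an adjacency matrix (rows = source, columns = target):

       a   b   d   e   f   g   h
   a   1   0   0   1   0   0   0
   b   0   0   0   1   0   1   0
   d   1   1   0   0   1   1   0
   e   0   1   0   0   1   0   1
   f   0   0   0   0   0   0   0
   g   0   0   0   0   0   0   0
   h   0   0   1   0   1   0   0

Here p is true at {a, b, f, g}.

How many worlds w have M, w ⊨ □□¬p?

2

a: successors {a, e}; □¬p there: a:F, e:F. ✗
b: successors {e, g}; □¬p there: e:F, g:T. ✗
d: successors {a, b, f, g}; □¬p there: a:F, b:F, f:T, g:T. ✗
e: successors {b, f, h}; □¬p there: b:F, f:T, h:F. ✗
f: no successors, so □□¬p holds vacuously. ✓
g: no successors, so □□¬p holds vacuously. ✓
h: successors {d, f}; □¬p there: d:F, f:T. ✗
Satisfying worlds: {f, g}.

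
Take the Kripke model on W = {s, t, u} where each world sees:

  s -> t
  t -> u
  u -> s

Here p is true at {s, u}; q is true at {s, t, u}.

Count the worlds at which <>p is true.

s: successors {t}; p there: t:F. ✗
t: successors {u}; p there: u:T. ✓
u: successors {s}; p there: s:T. ✓
Satisfying worlds: {t, u}.

2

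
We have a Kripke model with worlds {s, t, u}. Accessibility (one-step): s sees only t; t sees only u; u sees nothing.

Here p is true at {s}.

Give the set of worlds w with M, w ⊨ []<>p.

s: successors {t}; <>p there: t:F. ✗
t: successors {u}; <>p there: u:F. ✗
u: no successors, so []<>p holds vacuously. ✓

{u}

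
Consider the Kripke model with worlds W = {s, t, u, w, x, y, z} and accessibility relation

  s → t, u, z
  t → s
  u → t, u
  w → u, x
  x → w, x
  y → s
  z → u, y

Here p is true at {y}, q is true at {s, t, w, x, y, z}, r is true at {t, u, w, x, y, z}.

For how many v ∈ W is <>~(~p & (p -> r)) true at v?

1

s: successors {t, u, z}; ~(~p & (p -> r)) there: t:F, u:F, z:F. ✗
t: successors {s}; ~(~p & (p -> r)) there: s:F. ✗
u: successors {t, u}; ~(~p & (p -> r)) there: t:F, u:F. ✗
w: successors {u, x}; ~(~p & (p -> r)) there: u:F, x:F. ✗
x: successors {w, x}; ~(~p & (p -> r)) there: w:F, x:F. ✗
y: successors {s}; ~(~p & (p -> r)) there: s:F. ✗
z: successors {u, y}; ~(~p & (p -> r)) there: u:F, y:T. ✓
Satisfying worlds: {z}.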